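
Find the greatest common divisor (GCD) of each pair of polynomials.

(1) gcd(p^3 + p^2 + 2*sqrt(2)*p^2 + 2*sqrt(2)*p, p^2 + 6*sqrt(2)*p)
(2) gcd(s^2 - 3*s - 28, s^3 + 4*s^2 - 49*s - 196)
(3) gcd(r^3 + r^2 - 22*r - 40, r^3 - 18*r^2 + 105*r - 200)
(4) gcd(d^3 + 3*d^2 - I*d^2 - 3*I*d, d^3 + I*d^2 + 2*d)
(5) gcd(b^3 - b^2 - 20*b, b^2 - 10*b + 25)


(1) = gcd(p*(p + 1)*(p + 2*sqrt(2)), p*(p + 6*sqrt(2))) = p
(2) = gcd((s - 7)*(s + 4), (s - 7)*(s + 4)*(s + 7)) = s^2 - 3*s - 28
(3) = r - 5
(4) = d^2 - I*d
(5) = b - 5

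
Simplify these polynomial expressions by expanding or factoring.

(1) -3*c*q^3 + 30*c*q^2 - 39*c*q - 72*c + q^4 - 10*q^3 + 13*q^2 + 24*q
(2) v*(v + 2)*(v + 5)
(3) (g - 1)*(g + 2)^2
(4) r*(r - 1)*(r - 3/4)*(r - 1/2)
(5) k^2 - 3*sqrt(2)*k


(1) = (-3*c + q)*(q - 8)*(q - 3)*(q + 1)
(2) = v^3 + 7*v^2 + 10*v
(3) = g^3 + 3*g^2 - 4
(4) = r^4 - 9*r^3/4 + 13*r^2/8 - 3*r/8
(5) = k*(k - 3*sqrt(2))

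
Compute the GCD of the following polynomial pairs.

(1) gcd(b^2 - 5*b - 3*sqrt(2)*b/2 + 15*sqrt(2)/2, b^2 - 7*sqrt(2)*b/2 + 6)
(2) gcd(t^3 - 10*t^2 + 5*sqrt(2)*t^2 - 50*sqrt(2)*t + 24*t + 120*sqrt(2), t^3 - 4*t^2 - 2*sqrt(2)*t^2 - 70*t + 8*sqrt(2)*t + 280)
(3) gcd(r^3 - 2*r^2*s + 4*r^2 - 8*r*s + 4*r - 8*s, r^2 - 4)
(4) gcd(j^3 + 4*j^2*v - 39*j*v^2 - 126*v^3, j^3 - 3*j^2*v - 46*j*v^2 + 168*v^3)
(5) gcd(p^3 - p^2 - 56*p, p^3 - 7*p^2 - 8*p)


(1) = gcd((b - 5)*(b - 3*sqrt(2)/2), (b - 2*sqrt(2))*(b - 3*sqrt(2)/2)) = b - 3*sqrt(2)/2
(2) = gcd((t - 6)*(t - 4)*(t + 5*sqrt(2)), (t - 4)*(t - 7*sqrt(2))*(t + 5*sqrt(2))) = t^2 + t*(-4 + 5*sqrt(2)) - 20*sqrt(2)
(3) = r + 2
(4) = gcd((j - 6*v)*(j + 3*v)*(j + 7*v), (j - 6*v)*(j - 4*v)*(j + 7*v)) = -j^2 - j*v + 42*v^2
(5) = gcd(p*(p - 8)*(p + 7), p*(p - 8)*(p + 1)) = p^2 - 8*p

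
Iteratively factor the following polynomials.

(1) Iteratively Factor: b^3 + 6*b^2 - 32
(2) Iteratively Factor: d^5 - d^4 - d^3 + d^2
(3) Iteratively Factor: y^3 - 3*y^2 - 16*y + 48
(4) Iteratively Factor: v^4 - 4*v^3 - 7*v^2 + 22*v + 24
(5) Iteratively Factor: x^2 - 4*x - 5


(1) = (b + 4)*(b^2 + 2*b - 8) = (b + 4)^2*(b - 2)
(2) = (d)*(d^4 - d^3 - d^2 + d) = d*(d - 1)*(d^3 - d) = d*(d - 1)*(d + 1)*(d^2 - d) = d*(d - 1)^2*(d + 1)*(d)
(3) = (y - 4)*(y^2 + y - 12) = (y - 4)*(y + 4)*(y - 3)
(4) = (v - 4)*(v^3 - 7*v - 6) = (v - 4)*(v + 1)*(v^2 - v - 6) = (v - 4)*(v + 1)*(v + 2)*(v - 3)
(5) = (x - 5)*(x + 1)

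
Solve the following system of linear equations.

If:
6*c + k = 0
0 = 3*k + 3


Then:
c = 1/6
k = -1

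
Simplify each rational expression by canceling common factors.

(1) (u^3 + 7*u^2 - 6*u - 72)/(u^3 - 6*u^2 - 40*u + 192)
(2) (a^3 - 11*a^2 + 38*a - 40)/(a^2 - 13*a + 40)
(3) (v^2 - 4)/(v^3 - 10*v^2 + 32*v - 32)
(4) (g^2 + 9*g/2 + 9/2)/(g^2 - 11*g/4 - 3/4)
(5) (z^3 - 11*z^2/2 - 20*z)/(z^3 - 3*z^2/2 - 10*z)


(1) = (u^2 + u - 12)/(u^2 - 12*u + 32)
(2) = (a^2 - 6*a + 8)/(a - 8)
(3) = (v + 2)/(v^2 - 8*v + 16)
(4) = (4*g^2 + 18*g + 18)/(4*g^2 - 11*g - 3)
(5) = (z - 8)/(z - 4)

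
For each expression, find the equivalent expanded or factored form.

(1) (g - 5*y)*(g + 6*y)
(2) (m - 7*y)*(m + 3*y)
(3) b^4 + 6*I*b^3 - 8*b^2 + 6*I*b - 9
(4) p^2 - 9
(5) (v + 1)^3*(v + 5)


(1) = g^2 + g*y - 30*y^2
(2) = m^2 - 4*m*y - 21*y^2
(3) = (b - I)*(b + I)*(b + 3*I)^2
(4) = (p - 3)*(p + 3)
(5) = v^4 + 8*v^3 + 18*v^2 + 16*v + 5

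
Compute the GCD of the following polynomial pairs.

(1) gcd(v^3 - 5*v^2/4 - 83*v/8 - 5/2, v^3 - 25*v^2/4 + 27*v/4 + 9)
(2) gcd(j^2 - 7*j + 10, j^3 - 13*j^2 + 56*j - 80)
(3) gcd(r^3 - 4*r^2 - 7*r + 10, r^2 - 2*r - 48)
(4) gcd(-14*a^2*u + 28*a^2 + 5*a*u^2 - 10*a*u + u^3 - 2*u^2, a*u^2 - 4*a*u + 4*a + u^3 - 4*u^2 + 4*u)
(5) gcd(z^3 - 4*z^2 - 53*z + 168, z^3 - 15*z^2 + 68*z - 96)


(1) = v - 4
(2) = gcd((j - 5)*(j - 2), (j - 5)*(j - 4)^2) = j - 5
(3) = gcd((r - 5)*(r - 1)*(r + 2), (r - 8)*(r + 6)) = 1
(4) = u - 2
(5) = gcd((z - 8)*(z - 3)*(z + 7), (z - 8)*(z - 4)*(z - 3)) = z^2 - 11*z + 24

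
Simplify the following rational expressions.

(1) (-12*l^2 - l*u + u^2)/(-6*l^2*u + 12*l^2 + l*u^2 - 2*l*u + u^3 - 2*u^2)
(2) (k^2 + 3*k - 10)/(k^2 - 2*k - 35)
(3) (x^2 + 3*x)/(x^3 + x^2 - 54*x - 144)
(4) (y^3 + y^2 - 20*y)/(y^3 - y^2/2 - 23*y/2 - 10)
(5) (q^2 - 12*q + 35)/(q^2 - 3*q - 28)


(1) = (-4*l + u)/(-2*l*u + 4*l + u^2 - 2*u)
(2) = (k - 2)/(k - 7)
(3) = x/(x^2 - 2*x - 48)
(4) = (2*y^2 + 10*y)/(2*y^2 + 7*y + 5)
(5) = (q - 5)/(q + 4)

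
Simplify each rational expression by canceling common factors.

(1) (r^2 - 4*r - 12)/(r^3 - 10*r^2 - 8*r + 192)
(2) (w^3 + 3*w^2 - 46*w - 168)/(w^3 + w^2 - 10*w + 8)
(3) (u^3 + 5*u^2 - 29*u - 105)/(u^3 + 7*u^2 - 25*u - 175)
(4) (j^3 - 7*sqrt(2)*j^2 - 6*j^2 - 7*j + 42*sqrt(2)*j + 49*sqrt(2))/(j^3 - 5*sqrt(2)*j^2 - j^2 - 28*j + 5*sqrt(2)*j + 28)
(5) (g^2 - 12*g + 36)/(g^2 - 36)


(1) = (r + 2)/(r^2 - 4*r - 32)
(2) = (w^2 - w - 42)/(w^2 - 3*w + 2)
(3) = (u + 3)/(u + 5)
(4) = (j^2 - 6*j - 7)/(j^2 + j*(-1 + 2*sqrt(2)) - 2*sqrt(2))
(5) = (g - 6)/(g + 6)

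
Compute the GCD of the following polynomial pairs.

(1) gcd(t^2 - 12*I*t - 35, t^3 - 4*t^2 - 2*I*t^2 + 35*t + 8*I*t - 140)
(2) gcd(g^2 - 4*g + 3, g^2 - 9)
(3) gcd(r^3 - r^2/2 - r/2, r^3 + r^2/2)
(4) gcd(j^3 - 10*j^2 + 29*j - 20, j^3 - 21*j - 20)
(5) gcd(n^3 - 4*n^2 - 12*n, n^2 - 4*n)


(1) = t - 7*I
(2) = g - 3
(3) = r^2 + r/2
(4) = gcd((j - 5)*(j - 4)*(j - 1), (j - 5)*(j + 1)*(j + 4)) = j - 5
(5) = n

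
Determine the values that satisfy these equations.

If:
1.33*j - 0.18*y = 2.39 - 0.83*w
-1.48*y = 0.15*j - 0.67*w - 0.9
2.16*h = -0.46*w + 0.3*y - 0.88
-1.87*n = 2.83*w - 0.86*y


Then:
h = -0.279530071623415*y - 0.231580857147025
j = 2.31222922410398 - 1.09078377313903*y
n = 1.24946818929512 - 2.5134985140893*y
w = 1.96474990153604*y - 0.825620322961796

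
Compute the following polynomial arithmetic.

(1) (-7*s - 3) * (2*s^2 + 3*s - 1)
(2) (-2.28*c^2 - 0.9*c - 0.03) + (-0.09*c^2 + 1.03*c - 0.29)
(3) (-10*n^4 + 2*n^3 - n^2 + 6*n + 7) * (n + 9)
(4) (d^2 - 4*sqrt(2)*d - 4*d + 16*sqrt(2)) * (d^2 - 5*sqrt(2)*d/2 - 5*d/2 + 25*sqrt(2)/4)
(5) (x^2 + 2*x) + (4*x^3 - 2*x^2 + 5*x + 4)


(1) = -14*s^3 - 27*s^2 - 2*s + 3
(2) = -2.37*c^2 + 0.13*c - 0.32
(3) = -10*n^5 - 88*n^4 + 17*n^3 - 3*n^2 + 61*n + 63
(4) = d^4 - 13*sqrt(2)*d^3/2 - 13*d^3/2 + 30*d^2 + 169*sqrt(2)*d^2/4 - 130*d - 65*sqrt(2)*d + 200
(5) = 4*x^3 - x^2 + 7*x + 4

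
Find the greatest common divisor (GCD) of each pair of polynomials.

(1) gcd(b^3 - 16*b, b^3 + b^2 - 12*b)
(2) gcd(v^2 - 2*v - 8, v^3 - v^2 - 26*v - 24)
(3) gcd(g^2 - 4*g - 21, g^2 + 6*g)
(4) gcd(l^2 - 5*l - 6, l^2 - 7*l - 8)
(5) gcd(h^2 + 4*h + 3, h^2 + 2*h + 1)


(1) = b^2 + 4*b
(2) = gcd((v - 4)*(v + 2), (v - 6)*(v + 1)*(v + 4)) = 1
(3) = 1
(4) = gcd((l - 6)*(l + 1), (l - 8)*(l + 1)) = l + 1
(5) = gcd((h + 1)*(h + 3), (h + 1)^2) = h + 1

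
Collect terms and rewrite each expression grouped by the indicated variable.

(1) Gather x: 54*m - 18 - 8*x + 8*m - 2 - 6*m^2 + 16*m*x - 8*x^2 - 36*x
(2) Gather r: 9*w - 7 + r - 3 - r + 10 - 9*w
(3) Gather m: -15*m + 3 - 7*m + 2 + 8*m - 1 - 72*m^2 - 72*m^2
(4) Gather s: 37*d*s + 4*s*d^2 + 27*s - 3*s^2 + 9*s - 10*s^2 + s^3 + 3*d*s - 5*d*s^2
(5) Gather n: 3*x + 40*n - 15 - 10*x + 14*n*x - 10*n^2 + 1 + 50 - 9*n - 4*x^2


(1) = -6*m^2 + 62*m - 8*x^2 + x*(16*m - 44) - 20
(2) = 0
(3) = -144*m^2 - 14*m + 4
(4) = s^3 + s^2*(-5*d - 13) + s*(4*d^2 + 40*d + 36)
(5) = -10*n^2 + n*(14*x + 31) - 4*x^2 - 7*x + 36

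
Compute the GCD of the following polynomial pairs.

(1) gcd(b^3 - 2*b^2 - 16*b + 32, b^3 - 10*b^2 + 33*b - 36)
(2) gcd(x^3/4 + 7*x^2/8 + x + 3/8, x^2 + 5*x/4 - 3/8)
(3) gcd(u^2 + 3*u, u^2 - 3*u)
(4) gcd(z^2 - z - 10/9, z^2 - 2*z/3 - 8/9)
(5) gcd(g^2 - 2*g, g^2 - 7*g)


(1) = gcd((b - 4)*(b - 2)*(b + 4), (b - 4)*(b - 3)^2) = b - 4
(2) = x + 3/2
(3) = gcd(u*(u + 3), u*(u - 3)) = u
(4) = z + 2/3
(5) = g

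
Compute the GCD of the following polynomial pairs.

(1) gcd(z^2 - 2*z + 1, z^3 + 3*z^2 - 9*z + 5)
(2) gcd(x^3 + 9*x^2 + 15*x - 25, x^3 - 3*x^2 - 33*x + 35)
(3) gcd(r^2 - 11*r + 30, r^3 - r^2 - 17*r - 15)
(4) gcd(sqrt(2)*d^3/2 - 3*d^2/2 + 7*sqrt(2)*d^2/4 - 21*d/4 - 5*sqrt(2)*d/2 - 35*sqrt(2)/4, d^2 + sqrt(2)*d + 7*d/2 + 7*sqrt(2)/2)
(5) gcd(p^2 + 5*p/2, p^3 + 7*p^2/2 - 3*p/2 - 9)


(1) = z^2 - 2*z + 1
(2) = gcd((x - 1)*(x + 5)^2, (x - 7)*(x - 1)*(x + 5)) = x^2 + 4*x - 5
(3) = r - 5
(4) = d^2 + d*(sqrt(2) + 7/2) + 7*sqrt(2)/2
(5) = gcd(p*(p + 5/2), (p - 3/2)*(p + 2)*(p + 3)) = 1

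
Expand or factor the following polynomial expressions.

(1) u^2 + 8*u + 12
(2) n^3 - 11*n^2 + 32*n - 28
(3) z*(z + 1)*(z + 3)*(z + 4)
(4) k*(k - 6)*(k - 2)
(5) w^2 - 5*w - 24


(1) = (u + 2)*(u + 6)
(2) = (n - 7)*(n - 2)^2
(3) = z^4 + 8*z^3 + 19*z^2 + 12*z
(4) = k^3 - 8*k^2 + 12*k
(5) = (w - 8)*(w + 3)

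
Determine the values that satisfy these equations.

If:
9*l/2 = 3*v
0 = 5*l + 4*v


Then:
l = 0
v = 0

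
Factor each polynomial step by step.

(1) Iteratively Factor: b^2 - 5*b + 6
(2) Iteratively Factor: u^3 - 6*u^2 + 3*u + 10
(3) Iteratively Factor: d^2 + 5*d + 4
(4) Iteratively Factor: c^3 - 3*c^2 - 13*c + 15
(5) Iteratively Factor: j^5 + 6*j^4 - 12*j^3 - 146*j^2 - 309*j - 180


(1) = (b - 3)*(b - 2)
(2) = (u - 2)*(u^2 - 4*u - 5) = (u - 5)*(u - 2)*(u + 1)
(3) = (d + 4)*(d + 1)
(4) = (c + 3)*(c^2 - 6*c + 5) = (c - 1)*(c + 3)*(c - 5)
(5) = (j - 5)*(j^4 + 11*j^3 + 43*j^2 + 69*j + 36) = (j - 5)*(j + 3)*(j^3 + 8*j^2 + 19*j + 12) = (j - 5)*(j + 1)*(j + 3)*(j^2 + 7*j + 12) = (j - 5)*(j + 1)*(j + 3)*(j + 4)*(j + 3)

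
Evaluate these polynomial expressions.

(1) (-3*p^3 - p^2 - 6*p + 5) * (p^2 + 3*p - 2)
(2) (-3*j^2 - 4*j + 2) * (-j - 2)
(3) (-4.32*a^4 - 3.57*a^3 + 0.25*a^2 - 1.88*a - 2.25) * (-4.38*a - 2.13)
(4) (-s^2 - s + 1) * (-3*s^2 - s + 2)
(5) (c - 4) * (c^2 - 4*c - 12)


(1) = -3*p^5 - 10*p^4 - 3*p^3 - 11*p^2 + 27*p - 10
(2) = 3*j^3 + 10*j^2 + 6*j - 4
(3) = 18.9216*a^5 + 24.8382*a^4 + 6.5091*a^3 + 7.7019*a^2 + 13.8594*a + 4.7925
(4) = 3*s^4 + 4*s^3 - 4*s^2 - 3*s + 2
(5) = c^3 - 8*c^2 + 4*c + 48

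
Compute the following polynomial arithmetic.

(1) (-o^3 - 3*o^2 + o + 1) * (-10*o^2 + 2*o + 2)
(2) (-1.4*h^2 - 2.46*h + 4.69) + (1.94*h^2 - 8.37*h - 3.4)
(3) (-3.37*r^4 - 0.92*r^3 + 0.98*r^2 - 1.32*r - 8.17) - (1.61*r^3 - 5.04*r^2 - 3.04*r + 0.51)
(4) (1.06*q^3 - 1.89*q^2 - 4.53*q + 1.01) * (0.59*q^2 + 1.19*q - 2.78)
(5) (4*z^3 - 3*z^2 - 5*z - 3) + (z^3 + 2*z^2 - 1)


(1) = 10*o^5 + 28*o^4 - 18*o^3 - 14*o^2 + 4*o + 2
(2) = 0.54*h^2 - 10.83*h + 1.29
(3) = -3.37*r^4 - 2.53*r^3 + 6.02*r^2 + 1.72*r - 8.68
(4) = 0.6254*q^5 + 0.1463*q^4 - 7.8686*q^3 + 0.4594*q^2 + 13.7953*q - 2.8078
(5) = 5*z^3 - z^2 - 5*z - 4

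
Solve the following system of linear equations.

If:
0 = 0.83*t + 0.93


Then:
t = -1.12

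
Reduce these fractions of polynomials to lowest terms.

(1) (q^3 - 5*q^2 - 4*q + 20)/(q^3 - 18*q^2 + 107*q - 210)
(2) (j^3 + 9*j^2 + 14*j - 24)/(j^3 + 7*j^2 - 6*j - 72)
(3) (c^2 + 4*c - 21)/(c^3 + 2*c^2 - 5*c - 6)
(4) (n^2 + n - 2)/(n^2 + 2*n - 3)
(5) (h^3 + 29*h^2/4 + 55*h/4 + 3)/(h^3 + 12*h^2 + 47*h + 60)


(1) = (q^2 - 4)/(q^2 - 13*q + 42)
(2) = (j - 1)/(j - 3)
(3) = (c^2 + 4*c - 21)/(c^3 + 2*c^2 - 5*c - 6)
(4) = (n + 2)/(n + 3)
(5) = (4*h + 1)/(4*h + 20)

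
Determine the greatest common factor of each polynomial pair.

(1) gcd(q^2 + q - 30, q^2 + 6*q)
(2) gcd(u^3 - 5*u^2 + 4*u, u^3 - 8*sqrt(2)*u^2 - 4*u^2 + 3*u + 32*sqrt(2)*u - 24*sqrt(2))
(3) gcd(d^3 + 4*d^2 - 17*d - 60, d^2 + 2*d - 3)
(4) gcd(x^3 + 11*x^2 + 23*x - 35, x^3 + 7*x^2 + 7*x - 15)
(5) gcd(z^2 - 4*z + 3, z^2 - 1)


(1) = q + 6
(2) = u - 1
(3) = d + 3
(4) = gcd((x - 1)*(x + 5)*(x + 7), (x - 1)*(x + 3)*(x + 5)) = x^2 + 4*x - 5
(5) = gcd((z - 3)*(z - 1), (z - 1)*(z + 1)) = z - 1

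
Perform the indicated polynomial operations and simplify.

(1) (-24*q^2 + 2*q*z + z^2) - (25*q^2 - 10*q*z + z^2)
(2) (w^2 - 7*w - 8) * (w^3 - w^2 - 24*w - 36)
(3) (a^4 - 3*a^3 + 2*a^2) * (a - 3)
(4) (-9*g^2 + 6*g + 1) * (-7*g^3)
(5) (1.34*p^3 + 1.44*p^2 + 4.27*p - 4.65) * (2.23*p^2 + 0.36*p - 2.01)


(1) = -49*q^2 + 12*q*z
(2) = w^5 - 8*w^4 - 25*w^3 + 140*w^2 + 444*w + 288
(3) = a^5 - 6*a^4 + 11*a^3 - 6*a^2
(4) = 63*g^5 - 42*g^4 - 7*g^3
(5) = 2.9882*p^5 + 3.6936*p^4 + 7.3471*p^3 - 11.7267*p^2 - 10.2567*p + 9.3465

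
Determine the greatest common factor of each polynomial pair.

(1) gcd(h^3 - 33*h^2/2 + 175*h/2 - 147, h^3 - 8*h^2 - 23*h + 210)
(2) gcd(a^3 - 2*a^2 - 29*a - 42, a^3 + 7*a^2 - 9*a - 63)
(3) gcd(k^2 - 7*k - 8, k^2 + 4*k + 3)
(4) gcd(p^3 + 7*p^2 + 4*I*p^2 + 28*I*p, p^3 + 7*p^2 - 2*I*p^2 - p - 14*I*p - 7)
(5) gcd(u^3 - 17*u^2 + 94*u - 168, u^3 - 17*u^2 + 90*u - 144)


(1) = h^2 - 13*h + 42
(2) = a + 3
(3) = gcd((k - 8)*(k + 1), (k + 1)*(k + 3)) = k + 1
(4) = gcd(p*(p + 7)*(p + 4*I), (p + 7)*(p - I)^2) = p + 7
(5) = gcd((u - 7)*(u - 6)*(u - 4), (u - 8)*(u - 6)*(u - 3)) = u - 6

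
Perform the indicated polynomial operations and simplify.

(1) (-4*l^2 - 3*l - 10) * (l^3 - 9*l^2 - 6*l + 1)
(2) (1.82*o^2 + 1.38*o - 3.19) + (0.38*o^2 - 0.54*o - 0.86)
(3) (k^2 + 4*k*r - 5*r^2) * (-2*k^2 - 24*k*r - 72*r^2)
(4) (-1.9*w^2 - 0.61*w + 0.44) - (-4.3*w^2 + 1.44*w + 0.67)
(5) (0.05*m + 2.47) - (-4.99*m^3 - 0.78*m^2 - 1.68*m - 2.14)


(1) = -4*l^5 + 33*l^4 + 41*l^3 + 104*l^2 + 57*l - 10
(2) = 2.2*o^2 + 0.84*o - 4.05
(3) = -2*k^4 - 32*k^3*r - 158*k^2*r^2 - 168*k*r^3 + 360*r^4
(4) = 2.4*w^2 - 2.05*w - 0.23
(5) = 4.99*m^3 + 0.78*m^2 + 1.73*m + 4.61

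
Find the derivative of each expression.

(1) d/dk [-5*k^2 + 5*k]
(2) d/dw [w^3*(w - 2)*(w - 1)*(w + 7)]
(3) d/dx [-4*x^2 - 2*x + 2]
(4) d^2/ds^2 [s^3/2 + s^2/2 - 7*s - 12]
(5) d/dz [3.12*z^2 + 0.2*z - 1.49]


(1) = 5 - 10*k
(2) = w^2*(6*w^3 + 20*w^2 - 76*w + 42)
(3) = -8*x - 2
(4) = 3*s + 1
(5) = 6.24*z + 0.2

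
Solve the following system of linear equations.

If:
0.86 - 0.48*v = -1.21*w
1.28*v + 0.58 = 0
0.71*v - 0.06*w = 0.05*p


Then:
p = -5.37
v = -0.45
w = -0.89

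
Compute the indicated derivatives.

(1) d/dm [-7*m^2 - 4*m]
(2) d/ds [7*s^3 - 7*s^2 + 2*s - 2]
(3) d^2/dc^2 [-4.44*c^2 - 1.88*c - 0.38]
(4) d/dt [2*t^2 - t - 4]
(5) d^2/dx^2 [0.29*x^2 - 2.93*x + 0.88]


(1) = -14*m - 4
(2) = 21*s^2 - 14*s + 2
(3) = -8.88000000000000
(4) = 4*t - 1
(5) = 0.580000000000000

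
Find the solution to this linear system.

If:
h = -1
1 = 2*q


Then:
h = -1
q = 1/2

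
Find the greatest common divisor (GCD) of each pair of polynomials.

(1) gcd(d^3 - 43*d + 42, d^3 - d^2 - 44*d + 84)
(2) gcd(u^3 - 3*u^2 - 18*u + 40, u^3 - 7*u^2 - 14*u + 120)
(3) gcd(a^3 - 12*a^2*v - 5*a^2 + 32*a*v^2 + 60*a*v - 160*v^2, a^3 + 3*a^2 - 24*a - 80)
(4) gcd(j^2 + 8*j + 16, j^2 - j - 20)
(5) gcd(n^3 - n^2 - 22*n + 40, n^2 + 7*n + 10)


(1) = d^2 + d - 42
(2) = u^2 - u - 20
(3) = gcd((a - 5)*(a - 8*v)*(a - 4*v), (a - 5)*(a + 4)^2) = a - 5
(4) = gcd((j + 4)^2, (j - 5)*(j + 4)) = j + 4
(5) = gcd((n - 4)*(n - 2)*(n + 5), (n + 2)*(n + 5)) = n + 5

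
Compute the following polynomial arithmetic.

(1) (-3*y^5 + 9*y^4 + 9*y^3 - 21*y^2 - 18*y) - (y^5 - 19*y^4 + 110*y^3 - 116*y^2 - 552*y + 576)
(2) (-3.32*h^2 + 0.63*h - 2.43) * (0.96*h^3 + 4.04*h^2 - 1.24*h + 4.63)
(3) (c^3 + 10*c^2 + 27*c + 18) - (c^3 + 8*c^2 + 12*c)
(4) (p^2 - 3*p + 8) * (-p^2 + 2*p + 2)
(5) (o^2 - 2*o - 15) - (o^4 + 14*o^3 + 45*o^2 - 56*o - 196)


(1) = -4*y^5 + 28*y^4 - 101*y^3 + 95*y^2 + 534*y - 576
(2) = -3.1872*h^5 - 12.808*h^4 + 4.3292*h^3 - 25.97*h^2 + 5.9301*h - 11.2509
(3) = 2*c^2 + 15*c + 18
(4) = -p^4 + 5*p^3 - 12*p^2 + 10*p + 16
(5) = -o^4 - 14*o^3 - 44*o^2 + 54*o + 181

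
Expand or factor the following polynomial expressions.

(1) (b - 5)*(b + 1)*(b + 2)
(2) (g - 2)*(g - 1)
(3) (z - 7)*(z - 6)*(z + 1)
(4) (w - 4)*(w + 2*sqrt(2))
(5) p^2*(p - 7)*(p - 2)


(1) = b^3 - 2*b^2 - 13*b - 10
(2) = g^2 - 3*g + 2
(3) = z^3 - 12*z^2 + 29*z + 42
(4) = w^2 - 4*w + 2*sqrt(2)*w - 8*sqrt(2)
(5) = p^4 - 9*p^3 + 14*p^2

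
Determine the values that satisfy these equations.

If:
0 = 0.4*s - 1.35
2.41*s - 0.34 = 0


Then:
No Solution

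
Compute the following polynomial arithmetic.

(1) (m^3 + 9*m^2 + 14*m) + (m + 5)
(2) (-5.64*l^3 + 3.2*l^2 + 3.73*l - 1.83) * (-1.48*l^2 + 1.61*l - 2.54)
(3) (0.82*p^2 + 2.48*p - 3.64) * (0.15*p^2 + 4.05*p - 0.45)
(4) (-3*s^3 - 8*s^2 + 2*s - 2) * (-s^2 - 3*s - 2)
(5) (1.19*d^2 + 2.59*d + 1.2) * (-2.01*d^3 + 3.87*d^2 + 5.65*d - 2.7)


(1) = m^3 + 9*m^2 + 15*m + 5
(2) = 8.3472*l^5 - 13.8164*l^4 + 13.9572*l^3 + 0.5857*l^2 - 12.4205*l + 4.6482
(3) = 0.123*p^4 + 3.693*p^3 + 9.129*p^2 - 15.858*p + 1.638
(4) = 3*s^5 + 17*s^4 + 28*s^3 + 12*s^2 + 2*s + 4
(5) = -2.3919*d^5 - 0.6006*d^4 + 14.3348*d^3 + 16.0645*d^2 - 0.213*d - 3.24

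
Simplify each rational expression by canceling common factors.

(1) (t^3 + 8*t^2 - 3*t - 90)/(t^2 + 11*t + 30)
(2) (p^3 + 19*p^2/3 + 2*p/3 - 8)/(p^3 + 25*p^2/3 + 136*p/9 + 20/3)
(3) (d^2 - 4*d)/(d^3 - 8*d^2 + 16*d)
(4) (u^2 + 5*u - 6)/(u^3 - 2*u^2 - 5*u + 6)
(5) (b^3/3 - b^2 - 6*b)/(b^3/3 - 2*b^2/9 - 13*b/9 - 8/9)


(1) = t - 3
(2) = (9*p^2 + 3*p - 12)/(9*p^2 + 21*p + 10)
(3) = 1/(d - 4)
(4) = (u + 6)/(u^2 - u - 6)
(5) = (3*b^3 - 9*b^2 - 54*b)/(3*b^3 - 2*b^2 - 13*b - 8)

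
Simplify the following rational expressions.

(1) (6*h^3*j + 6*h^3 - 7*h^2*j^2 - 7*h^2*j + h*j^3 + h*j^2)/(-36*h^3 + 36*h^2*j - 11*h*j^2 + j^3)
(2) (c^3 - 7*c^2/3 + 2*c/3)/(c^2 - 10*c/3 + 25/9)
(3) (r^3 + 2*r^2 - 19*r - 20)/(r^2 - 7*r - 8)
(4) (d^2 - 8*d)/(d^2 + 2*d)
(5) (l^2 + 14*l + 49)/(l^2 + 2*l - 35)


(1) = (-h^2*j - h^2 + h*j^2 + h*j)/(6*h^2 - 5*h*j + j^2)
(2) = (9*c^3 - 21*c^2 + 6*c)/(9*c^2 - 30*c + 25)
(3) = (r^2 + r - 20)/(r - 8)
(4) = (d - 8)/(d + 2)
(5) = (l + 7)/(l - 5)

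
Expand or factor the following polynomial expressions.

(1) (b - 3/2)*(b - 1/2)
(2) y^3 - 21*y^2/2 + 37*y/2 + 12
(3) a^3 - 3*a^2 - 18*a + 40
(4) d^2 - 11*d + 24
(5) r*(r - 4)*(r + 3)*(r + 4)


(1) = b^2 - 2*b + 3/4
(2) = (y - 8)*(y - 3)*(y + 1/2)
(3) = (a - 5)*(a - 2)*(a + 4)
(4) = (d - 8)*(d - 3)
(5) = r^4 + 3*r^3 - 16*r^2 - 48*r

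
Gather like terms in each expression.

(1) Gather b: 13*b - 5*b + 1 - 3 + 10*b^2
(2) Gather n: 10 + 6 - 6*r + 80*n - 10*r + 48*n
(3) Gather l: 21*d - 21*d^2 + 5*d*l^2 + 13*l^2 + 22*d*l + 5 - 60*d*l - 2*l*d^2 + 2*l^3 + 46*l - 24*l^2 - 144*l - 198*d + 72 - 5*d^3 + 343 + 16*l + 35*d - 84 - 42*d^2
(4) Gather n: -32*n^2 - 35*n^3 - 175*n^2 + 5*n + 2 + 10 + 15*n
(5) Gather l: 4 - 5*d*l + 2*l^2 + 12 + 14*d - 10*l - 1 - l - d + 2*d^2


(1) = 10*b^2 + 8*b - 2
(2) = 128*n - 16*r + 16
(3) = -5*d^3 - 63*d^2 - 142*d + 2*l^3 + l^2*(5*d - 11) + l*(-2*d^2 - 38*d - 82) + 336
(4) = -35*n^3 - 207*n^2 + 20*n + 12
(5) = 2*d^2 + 13*d + 2*l^2 + l*(-5*d - 11) + 15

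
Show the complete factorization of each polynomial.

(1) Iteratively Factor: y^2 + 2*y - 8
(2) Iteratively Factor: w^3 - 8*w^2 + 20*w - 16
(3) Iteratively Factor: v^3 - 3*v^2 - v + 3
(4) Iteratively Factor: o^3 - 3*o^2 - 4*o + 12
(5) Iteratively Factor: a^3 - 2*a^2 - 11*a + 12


(1) = (y - 2)*(y + 4)
(2) = (w - 4)*(w^2 - 4*w + 4) = (w - 4)*(w - 2)*(w - 2)
(3) = (v - 1)*(v^2 - 2*v - 3) = (v - 1)*(v + 1)*(v - 3)
(4) = (o - 3)*(o^2 - 4) = (o - 3)*(o + 2)*(o - 2)
(5) = (a - 1)*(a^2 - a - 12) = (a - 4)*(a - 1)*(a + 3)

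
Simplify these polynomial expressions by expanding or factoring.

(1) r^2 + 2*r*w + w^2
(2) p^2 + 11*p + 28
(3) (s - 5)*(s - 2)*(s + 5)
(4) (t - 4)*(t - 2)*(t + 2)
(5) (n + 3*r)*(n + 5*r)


(1) = (r + w)^2
(2) = (p + 4)*(p + 7)
(3) = s^3 - 2*s^2 - 25*s + 50
(4) = t^3 - 4*t^2 - 4*t + 16
(5) = n^2 + 8*n*r + 15*r^2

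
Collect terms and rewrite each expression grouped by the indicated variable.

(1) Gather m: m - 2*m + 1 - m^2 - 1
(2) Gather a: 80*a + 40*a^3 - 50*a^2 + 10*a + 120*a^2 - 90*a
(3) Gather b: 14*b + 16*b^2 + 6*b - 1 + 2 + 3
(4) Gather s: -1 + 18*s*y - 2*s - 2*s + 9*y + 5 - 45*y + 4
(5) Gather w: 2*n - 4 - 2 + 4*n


(1) = -m^2 - m
(2) = 40*a^3 + 70*a^2
(3) = 16*b^2 + 20*b + 4
(4) = s*(18*y - 4) - 36*y + 8
(5) = 6*n - 6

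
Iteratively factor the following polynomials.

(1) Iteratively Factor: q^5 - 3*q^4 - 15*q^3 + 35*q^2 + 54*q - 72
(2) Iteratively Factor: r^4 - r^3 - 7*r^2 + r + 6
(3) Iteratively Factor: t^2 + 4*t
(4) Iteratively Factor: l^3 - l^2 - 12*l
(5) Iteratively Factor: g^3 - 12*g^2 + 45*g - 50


(1) = (q + 2)*(q^4 - 5*q^3 - 5*q^2 + 45*q - 36) = (q - 1)*(q + 2)*(q^3 - 4*q^2 - 9*q + 36) = (q - 1)*(q + 2)*(q + 3)*(q^2 - 7*q + 12) = (q - 4)*(q - 1)*(q + 2)*(q + 3)*(q - 3)
(2) = (r + 2)*(r^3 - 3*r^2 - r + 3) = (r + 1)*(r + 2)*(r^2 - 4*r + 3) = (r - 3)*(r + 1)*(r + 2)*(r - 1)
(3) = (t)*(t + 4)
(4) = (l + 3)*(l^2 - 4*l) = l*(l + 3)*(l - 4)
(5) = (g - 5)*(g^2 - 7*g + 10) = (g - 5)^2*(g - 2)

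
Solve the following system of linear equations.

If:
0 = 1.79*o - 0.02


Then:
o = 0.01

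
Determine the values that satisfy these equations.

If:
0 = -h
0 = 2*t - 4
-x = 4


Then:
h = 0
t = 2
x = -4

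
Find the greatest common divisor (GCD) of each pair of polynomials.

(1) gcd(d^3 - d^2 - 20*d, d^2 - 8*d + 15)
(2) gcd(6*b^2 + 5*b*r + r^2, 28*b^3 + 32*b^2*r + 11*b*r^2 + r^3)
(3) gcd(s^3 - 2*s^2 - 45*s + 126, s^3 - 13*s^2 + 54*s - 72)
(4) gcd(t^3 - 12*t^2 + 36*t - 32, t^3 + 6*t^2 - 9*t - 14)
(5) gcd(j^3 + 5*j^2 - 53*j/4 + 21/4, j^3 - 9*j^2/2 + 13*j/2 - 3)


(1) = d - 5
(2) = 2*b + r
(3) = s^2 - 9*s + 18
(4) = t - 2
(5) = j - 3/2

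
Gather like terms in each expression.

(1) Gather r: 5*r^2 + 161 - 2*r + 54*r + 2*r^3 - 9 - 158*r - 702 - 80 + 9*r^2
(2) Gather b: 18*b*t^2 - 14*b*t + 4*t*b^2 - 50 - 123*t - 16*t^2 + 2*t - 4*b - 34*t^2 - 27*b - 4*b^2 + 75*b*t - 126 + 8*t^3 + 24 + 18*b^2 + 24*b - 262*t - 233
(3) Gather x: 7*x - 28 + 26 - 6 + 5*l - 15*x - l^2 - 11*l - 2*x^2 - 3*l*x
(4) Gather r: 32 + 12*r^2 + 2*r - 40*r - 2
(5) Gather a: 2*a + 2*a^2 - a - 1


(1) = 2*r^3 + 14*r^2 - 106*r - 630
(2) = b^2*(4*t + 14) + b*(18*t^2 + 61*t - 7) + 8*t^3 - 50*t^2 - 383*t - 385
(3) = -l^2 - 6*l - 2*x^2 + x*(-3*l - 8) - 8
(4) = 12*r^2 - 38*r + 30
(5) = 2*a^2 + a - 1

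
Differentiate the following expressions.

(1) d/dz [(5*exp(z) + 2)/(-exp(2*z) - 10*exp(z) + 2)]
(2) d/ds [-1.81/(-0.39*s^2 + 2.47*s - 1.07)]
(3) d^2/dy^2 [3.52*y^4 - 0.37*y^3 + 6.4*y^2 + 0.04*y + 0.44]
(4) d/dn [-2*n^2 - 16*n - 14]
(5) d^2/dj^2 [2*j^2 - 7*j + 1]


(1) = (5*exp(2*z) + 4*exp(z) + 30)*exp(z)/(exp(4*z) + 20*exp(3*z) + 96*exp(2*z) - 40*exp(z) + 4)
(2) = (4.4707 - 1.4118*s)/(0.39*s^2 - 2.47*s + 1.07)^2
(3) = 42.24*y^2 - 2.22*y + 12.8
(4) = -4*n - 16
(5) = 4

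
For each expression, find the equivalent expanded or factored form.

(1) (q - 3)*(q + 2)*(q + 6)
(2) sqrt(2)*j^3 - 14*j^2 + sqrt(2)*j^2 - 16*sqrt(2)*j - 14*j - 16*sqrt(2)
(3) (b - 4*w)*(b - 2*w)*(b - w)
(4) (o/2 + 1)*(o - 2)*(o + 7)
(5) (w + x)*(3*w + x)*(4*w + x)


(1) = q^3 + 5*q^2 - 12*q - 36
(2) = (j - 8*sqrt(2))*(j + sqrt(2))*(sqrt(2)*j + sqrt(2))
(3) = b^3 - 7*b^2*w + 14*b*w^2 - 8*w^3
(4) = o^3/2 + 7*o^2/2 - 2*o - 14
(5) = 12*w^3 + 19*w^2*x + 8*w*x^2 + x^3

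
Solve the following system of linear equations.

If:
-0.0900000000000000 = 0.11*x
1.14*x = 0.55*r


Then:
r = -1.70
x = -0.82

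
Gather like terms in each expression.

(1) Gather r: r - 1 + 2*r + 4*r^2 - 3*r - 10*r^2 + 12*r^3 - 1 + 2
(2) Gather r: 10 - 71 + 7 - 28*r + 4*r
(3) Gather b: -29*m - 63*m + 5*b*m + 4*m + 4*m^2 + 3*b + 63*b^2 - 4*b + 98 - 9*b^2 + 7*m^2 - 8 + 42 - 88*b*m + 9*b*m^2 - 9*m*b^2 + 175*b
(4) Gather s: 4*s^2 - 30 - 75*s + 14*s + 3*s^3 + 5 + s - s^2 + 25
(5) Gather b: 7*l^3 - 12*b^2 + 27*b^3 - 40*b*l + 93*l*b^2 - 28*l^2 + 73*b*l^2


(1) = 12*r^3 - 6*r^2
(2) = -24*r - 54
(3) = b^2*(54 - 9*m) + b*(9*m^2 - 83*m + 174) + 11*m^2 - 88*m + 132
(4) = 3*s^3 + 3*s^2 - 60*s
(5) = 27*b^3 + b^2*(93*l - 12) + b*(73*l^2 - 40*l) + 7*l^3 - 28*l^2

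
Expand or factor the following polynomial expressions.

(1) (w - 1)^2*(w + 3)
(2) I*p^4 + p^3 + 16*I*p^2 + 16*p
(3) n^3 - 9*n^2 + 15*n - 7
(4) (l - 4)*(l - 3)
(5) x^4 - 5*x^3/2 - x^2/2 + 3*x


(1) = w^3 + w^2 - 5*w + 3
(2) = p*(p - 4*I)*(p + 4*I)*(I*p + 1)
(3) = (n - 7)*(n - 1)^2
(4) = l^2 - 7*l + 12
(5) = x*(x - 2)*(x - 3/2)*(x + 1)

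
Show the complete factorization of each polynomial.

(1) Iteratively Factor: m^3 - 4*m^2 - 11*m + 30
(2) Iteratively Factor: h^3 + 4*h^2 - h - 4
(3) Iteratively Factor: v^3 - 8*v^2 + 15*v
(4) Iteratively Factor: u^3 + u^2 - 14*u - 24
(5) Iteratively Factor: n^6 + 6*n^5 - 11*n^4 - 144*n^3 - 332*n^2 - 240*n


(1) = (m + 3)*(m^2 - 7*m + 10) = (m - 2)*(m + 3)*(m - 5)
(2) = (h - 1)*(h^2 + 5*h + 4) = (h - 1)*(h + 1)*(h + 4)
(3) = (v - 3)*(v^2 - 5*v) = (v - 5)*(v - 3)*(v)
(4) = (u + 2)*(u^2 - u - 12) = (u - 4)*(u + 2)*(u + 3)
(5) = (n - 5)*(n^5 + 11*n^4 + 44*n^3 + 76*n^2 + 48*n) = n*(n - 5)*(n^4 + 11*n^3 + 44*n^2 + 76*n + 48) = n*(n - 5)*(n + 4)*(n^3 + 7*n^2 + 16*n + 12) = n*(n - 5)*(n + 3)*(n + 4)*(n^2 + 4*n + 4) = n*(n - 5)*(n + 2)*(n + 3)*(n + 4)*(n + 2)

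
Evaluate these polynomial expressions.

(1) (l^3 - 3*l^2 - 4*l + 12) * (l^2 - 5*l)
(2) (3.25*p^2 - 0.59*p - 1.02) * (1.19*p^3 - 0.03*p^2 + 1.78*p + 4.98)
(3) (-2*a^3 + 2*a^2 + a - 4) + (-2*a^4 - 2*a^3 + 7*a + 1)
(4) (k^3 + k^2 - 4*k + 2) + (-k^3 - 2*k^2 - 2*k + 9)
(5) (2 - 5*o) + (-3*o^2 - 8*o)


(1) = l^5 - 8*l^4 + 11*l^3 + 32*l^2 - 60*l
(2) = 3.8675*p^5 - 0.7996*p^4 + 4.5889*p^3 + 15.1654*p^2 - 4.7538*p - 5.0796
(3) = -2*a^4 - 4*a^3 + 2*a^2 + 8*a - 3
(4) = -k^2 - 6*k + 11
(5) = -3*o^2 - 13*o + 2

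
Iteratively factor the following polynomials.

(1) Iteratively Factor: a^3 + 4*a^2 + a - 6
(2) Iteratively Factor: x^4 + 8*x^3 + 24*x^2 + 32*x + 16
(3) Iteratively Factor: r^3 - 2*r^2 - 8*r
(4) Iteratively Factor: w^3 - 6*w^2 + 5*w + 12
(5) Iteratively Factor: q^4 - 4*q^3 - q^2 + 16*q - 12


(1) = (a + 3)*(a^2 + a - 2) = (a + 2)*(a + 3)*(a - 1)
(2) = (x + 2)*(x^3 + 6*x^2 + 12*x + 8) = (x + 2)^2*(x^2 + 4*x + 4) = (x + 2)^3*(x + 2)
(3) = (r + 2)*(r^2 - 4*r) = r*(r + 2)*(r - 4)
(4) = (w - 4)*(w^2 - 2*w - 3) = (w - 4)*(w - 3)*(w + 1)
(5) = (q - 3)*(q^3 - q^2 - 4*q + 4) = (q - 3)*(q - 2)*(q^2 + q - 2) = (q - 3)*(q - 2)*(q + 2)*(q - 1)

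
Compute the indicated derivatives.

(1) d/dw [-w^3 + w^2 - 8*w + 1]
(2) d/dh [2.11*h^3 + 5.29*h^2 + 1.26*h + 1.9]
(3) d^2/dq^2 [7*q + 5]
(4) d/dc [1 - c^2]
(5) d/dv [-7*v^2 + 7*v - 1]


(1) = -3*w^2 + 2*w - 8
(2) = 6.33*h^2 + 10.58*h + 1.26
(3) = 0
(4) = -2*c
(5) = 7 - 14*v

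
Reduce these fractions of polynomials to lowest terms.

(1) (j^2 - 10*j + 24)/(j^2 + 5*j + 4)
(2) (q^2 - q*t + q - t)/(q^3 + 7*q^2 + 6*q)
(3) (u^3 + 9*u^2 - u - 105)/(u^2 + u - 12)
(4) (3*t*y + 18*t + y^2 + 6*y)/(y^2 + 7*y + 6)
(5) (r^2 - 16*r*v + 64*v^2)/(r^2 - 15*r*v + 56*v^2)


(1) = (j^2 - 10*j + 24)/(j^2 + 5*j + 4)
(2) = (q - t)/(q^2 + 6*q)
(3) = (u^2 + 12*u + 35)/(u + 4)
(4) = (3*t + y)/(y + 1)
(5) = (r - 8*v)/(r - 7*v)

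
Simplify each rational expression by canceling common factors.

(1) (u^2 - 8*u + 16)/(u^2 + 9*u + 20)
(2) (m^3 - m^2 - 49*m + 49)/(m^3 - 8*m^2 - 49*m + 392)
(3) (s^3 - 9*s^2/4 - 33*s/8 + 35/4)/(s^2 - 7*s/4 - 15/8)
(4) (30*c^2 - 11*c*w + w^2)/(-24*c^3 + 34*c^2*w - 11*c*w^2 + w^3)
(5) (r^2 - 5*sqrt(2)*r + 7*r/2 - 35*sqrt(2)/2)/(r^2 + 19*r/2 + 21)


(1) = (u^2 - 8*u + 16)/(u^2 + 9*u + 20)
(2) = (m - 1)/(m - 8)
(3) = (4*s^2 + s - 14)/(4*s + 3)
(4) = (-5*c + w)/(4*c^2 - 5*c*w + w^2)
(5) = (4*r - 20*sqrt(2))/(4*r + 24)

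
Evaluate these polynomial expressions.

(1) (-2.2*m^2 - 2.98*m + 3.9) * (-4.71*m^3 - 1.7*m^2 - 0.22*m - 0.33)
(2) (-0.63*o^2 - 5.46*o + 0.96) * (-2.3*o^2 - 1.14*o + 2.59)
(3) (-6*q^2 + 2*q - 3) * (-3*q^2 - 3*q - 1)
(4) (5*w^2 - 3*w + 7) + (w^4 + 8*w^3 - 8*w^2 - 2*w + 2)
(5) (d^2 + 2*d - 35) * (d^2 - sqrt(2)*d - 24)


(1) = 10.362*m^5 + 17.7758*m^4 - 12.819*m^3 - 5.2484*m^2 + 0.1254*m - 1.287
(2) = 1.449*o^4 + 13.2762*o^3 + 2.3847*o^2 - 15.2358*o + 2.4864
(3) = 18*q^4 + 12*q^3 + 9*q^2 + 7*q + 3
(4) = w^4 + 8*w^3 - 3*w^2 - 5*w + 9
(5) = d^4 - sqrt(2)*d^3 + 2*d^3 - 59*d^2 - 2*sqrt(2)*d^2 - 48*d + 35*sqrt(2)*d + 840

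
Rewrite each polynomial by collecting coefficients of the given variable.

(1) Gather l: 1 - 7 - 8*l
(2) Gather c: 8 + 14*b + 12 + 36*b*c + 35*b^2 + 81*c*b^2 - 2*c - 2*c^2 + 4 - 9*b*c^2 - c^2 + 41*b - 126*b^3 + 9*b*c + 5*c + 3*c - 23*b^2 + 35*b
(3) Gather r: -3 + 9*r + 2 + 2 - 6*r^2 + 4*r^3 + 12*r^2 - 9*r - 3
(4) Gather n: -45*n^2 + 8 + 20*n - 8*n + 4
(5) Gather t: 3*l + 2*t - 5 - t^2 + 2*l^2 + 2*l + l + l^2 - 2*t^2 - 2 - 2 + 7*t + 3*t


(1) = -8*l - 6
(2) = -126*b^3 + 12*b^2 + 90*b + c^2*(-9*b - 3) + c*(81*b^2 + 45*b + 6) + 24
(3) = 4*r^3 + 6*r^2 - 2
(4) = -45*n^2 + 12*n + 12
(5) = 3*l^2 + 6*l - 3*t^2 + 12*t - 9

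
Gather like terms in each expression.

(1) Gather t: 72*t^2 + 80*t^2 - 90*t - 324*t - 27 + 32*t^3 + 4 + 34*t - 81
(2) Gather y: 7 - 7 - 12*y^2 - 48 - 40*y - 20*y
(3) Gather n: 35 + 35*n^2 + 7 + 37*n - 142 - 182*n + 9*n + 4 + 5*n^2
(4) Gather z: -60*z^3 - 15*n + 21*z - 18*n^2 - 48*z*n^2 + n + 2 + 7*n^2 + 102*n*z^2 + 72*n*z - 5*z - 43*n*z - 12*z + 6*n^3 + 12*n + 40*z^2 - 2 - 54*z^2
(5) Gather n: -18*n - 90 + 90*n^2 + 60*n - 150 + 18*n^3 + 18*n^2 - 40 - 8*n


(1) = 32*t^3 + 152*t^2 - 380*t - 104
(2) = -12*y^2 - 60*y - 48
(3) = 40*n^2 - 136*n - 96
(4) = 6*n^3 - 11*n^2 - 2*n - 60*z^3 + z^2*(102*n - 14) + z*(-48*n^2 + 29*n + 4)
(5) = 18*n^3 + 108*n^2 + 34*n - 280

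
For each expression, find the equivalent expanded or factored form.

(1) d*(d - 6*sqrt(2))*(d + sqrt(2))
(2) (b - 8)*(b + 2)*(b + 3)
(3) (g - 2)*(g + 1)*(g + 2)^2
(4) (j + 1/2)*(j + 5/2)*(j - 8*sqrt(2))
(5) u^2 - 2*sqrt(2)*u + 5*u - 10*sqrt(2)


(1) = d^3 - 5*sqrt(2)*d^2 - 12*d
(2) = b^3 - 3*b^2 - 34*b - 48
(3) = g^4 + 3*g^3 - 2*g^2 - 12*g - 8
(4) = j^3 - 8*sqrt(2)*j^2 + 3*j^2 - 24*sqrt(2)*j + 5*j/4 - 10*sqrt(2)
(5) = (u + 5)*(u - 2*sqrt(2))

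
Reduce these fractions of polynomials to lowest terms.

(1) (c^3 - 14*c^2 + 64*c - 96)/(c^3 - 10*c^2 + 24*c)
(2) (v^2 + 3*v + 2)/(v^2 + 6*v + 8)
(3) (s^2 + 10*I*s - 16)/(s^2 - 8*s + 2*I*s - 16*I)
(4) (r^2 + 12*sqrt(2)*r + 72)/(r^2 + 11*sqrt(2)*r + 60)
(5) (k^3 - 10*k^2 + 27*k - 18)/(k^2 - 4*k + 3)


(1) = (c - 4)/c
(2) = (v + 1)/(v + 4)
(3) = (s + 8*I)/(s - 8)
(4) = (r + 6*sqrt(2))/(r + 5*sqrt(2))
(5) = k - 6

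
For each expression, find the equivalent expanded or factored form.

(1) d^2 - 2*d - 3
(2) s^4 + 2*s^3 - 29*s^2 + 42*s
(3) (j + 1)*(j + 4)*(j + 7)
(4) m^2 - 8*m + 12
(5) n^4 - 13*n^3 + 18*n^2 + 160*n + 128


(1) = (d - 3)*(d + 1)
(2) = s*(s - 3)*(s - 2)*(s + 7)
(3) = j^3 + 12*j^2 + 39*j + 28
(4) = (m - 6)*(m - 2)
(5) = (n - 8)^2*(n + 1)*(n + 2)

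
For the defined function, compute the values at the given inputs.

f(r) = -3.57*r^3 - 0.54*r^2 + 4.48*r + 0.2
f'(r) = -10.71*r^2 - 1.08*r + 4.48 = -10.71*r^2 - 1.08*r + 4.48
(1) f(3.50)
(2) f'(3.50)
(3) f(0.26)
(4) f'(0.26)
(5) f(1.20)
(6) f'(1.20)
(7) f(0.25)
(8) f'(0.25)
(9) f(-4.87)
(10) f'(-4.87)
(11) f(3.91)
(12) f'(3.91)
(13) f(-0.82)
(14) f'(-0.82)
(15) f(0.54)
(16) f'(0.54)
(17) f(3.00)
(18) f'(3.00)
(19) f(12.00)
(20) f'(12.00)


(1) = -143.80
(2) = -130.50
(3) = 1.27
(4) = 3.48
(5) = -1.37
(6) = -12.24
(7) = 1.23
(8) = 3.54
(9) = 377.91
(10) = -244.27
(11) = -203.94
(12) = -163.48
(13) = -1.87
(14) = -1.84
(15) = 1.90
(16) = 0.77
(17) = -87.61
(18) = -95.15
(19) = -6192.76
(20) = -1550.72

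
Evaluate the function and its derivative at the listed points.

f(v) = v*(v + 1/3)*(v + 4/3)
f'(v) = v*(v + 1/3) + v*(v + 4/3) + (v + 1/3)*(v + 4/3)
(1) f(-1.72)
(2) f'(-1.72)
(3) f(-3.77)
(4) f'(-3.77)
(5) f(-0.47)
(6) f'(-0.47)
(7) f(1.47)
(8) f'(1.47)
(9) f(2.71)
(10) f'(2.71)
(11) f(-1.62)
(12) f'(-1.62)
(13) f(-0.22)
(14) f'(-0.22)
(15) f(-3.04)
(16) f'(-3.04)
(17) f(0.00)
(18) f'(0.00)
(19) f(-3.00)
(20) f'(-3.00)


(1) = -0.92
(2) = 3.59
(3) = -31.57
(4) = 30.52
(5) = 0.06
(6) = -0.46
(7) = 7.43
(8) = 11.83
(9) = 33.35
(10) = 31.51
(11) = -0.60
(12) = 2.92
(13) = -0.03
(14) = -0.14
(15) = -14.04
(16) = 18.04
(17) = 0.00
(18) = 0.44
(19) = -13.33
(20) = 17.44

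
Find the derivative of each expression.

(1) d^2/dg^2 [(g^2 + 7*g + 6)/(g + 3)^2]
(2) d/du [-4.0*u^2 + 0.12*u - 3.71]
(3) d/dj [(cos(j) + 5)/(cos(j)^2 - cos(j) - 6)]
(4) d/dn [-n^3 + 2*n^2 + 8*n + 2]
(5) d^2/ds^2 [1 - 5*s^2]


(1) = 2*(g - 15)/(g^4 + 12*g^3 + 54*g^2 + 108*g + 81)
(2) = 0.12 - 8.0*u
(3) = (cos(j)^2 + 10*cos(j) + 1)*sin(j)/(sin(j)^2 + cos(j) + 5)^2
(4) = -3*n^2 + 4*n + 8
(5) = -10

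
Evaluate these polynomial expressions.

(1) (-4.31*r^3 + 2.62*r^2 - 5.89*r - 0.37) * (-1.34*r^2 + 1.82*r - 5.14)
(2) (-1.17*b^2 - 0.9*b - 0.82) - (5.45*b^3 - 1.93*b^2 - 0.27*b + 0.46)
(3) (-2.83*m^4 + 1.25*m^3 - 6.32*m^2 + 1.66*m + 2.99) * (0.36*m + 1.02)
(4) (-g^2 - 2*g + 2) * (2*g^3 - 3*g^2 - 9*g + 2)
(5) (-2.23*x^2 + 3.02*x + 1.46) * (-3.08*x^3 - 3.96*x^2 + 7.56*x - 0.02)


(1) = 5.7754*r^5 - 11.355*r^4 + 34.8144*r^3 - 23.6908*r^2 + 29.6012*r + 1.9018
(2) = -5.45*b^3 + 0.76*b^2 - 0.63*b - 1.28
(3) = -1.0188*m^5 - 2.4366*m^4 - 1.0002*m^3 - 5.8488*m^2 + 2.7696*m + 3.0498
(4) = -2*g^5 - g^4 + 19*g^3 + 10*g^2 - 22*g + 4
(5) = 6.8684*x^5 - 0.4708*x^4 - 33.3148*x^3 + 17.0942*x^2 + 10.9772*x - 0.0292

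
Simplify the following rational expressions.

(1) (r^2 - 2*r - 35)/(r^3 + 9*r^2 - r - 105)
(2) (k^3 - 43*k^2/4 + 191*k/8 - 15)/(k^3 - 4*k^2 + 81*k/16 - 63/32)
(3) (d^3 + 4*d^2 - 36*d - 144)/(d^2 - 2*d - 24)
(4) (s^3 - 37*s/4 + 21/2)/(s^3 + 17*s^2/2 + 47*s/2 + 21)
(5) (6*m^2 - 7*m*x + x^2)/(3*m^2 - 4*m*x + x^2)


(1) = (r - 7)/(r^2 + 4*r - 21)
(2) = (16*k^2 - 148*k + 160)/(16*k^2 - 40*k + 21)
(3) = d + 6
(4) = (2*s^2 - 7*s + 6)/(2*s^2 + 10*s + 12)
(5) = (-6*m + x)/(-3*m + x)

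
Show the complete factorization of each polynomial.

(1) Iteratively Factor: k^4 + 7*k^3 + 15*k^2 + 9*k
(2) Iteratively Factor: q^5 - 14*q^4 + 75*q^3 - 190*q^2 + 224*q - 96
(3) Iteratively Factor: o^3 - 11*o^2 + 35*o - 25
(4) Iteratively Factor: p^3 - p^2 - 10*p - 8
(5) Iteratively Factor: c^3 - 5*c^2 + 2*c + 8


(1) = (k + 3)*(k^3 + 4*k^2 + 3*k) = k*(k + 3)*(k^2 + 4*k + 3) = k*(k + 3)^2*(k + 1)
(2) = (q - 1)*(q^4 - 13*q^3 + 62*q^2 - 128*q + 96) = (q - 4)*(q - 1)*(q^3 - 9*q^2 + 26*q - 24) = (q - 4)*(q - 3)*(q - 1)*(q^2 - 6*q + 8) = (q - 4)^2*(q - 3)*(q - 1)*(q - 2)
(3) = (o - 5)*(o^2 - 6*o + 5) = (o - 5)^2*(o - 1)
(4) = (p + 2)*(p^2 - 3*p - 4) = (p + 1)*(p + 2)*(p - 4)
(5) = (c - 2)*(c^2 - 3*c - 4) = (c - 4)*(c - 2)*(c + 1)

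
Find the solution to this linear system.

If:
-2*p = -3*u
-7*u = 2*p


Then:
p = 0
u = 0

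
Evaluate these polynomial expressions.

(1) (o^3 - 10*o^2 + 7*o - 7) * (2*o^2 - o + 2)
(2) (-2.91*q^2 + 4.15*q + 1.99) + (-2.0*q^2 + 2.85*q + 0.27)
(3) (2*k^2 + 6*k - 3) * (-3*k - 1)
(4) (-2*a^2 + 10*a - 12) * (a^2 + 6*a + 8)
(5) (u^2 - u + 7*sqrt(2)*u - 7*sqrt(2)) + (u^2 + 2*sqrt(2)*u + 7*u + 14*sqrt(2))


(1) = 2*o^5 - 21*o^4 + 26*o^3 - 41*o^2 + 21*o - 14
(2) = -4.91*q^2 + 7.0*q + 2.26
(3) = -6*k^3 - 20*k^2 + 3*k + 3
(4) = -2*a^4 - 2*a^3 + 32*a^2 + 8*a - 96
(5) = 2*u^2 + 6*u + 9*sqrt(2)*u + 7*sqrt(2)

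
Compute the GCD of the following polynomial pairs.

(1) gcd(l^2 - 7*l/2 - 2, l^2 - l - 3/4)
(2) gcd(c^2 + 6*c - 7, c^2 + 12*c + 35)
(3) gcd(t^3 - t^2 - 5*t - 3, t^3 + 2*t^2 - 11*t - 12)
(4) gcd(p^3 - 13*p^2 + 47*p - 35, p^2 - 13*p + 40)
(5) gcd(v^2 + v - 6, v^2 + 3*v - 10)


(1) = l + 1/2
(2) = gcd((c - 1)*(c + 7), (c + 5)*(c + 7)) = c + 7
(3) = gcd((t - 3)*(t + 1)^2, (t - 3)*(t + 1)*(t + 4)) = t^2 - 2*t - 3
(4) = gcd((p - 7)*(p - 5)*(p - 1), (p - 8)*(p - 5)) = p - 5
(5) = v - 2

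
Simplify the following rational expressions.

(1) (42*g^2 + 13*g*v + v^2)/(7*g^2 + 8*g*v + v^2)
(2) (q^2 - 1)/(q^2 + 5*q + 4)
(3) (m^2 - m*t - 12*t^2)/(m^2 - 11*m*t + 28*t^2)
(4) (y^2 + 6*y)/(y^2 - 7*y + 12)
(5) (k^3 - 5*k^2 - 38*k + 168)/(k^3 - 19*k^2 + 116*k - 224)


(1) = (6*g + v)/(g + v)
(2) = (q - 1)/(q + 4)
(3) = (-m - 3*t)/(-m + 7*t)
(4) = (y^2 + 6*y)/(y^2 - 7*y + 12)
(5) = (k + 6)/(k - 8)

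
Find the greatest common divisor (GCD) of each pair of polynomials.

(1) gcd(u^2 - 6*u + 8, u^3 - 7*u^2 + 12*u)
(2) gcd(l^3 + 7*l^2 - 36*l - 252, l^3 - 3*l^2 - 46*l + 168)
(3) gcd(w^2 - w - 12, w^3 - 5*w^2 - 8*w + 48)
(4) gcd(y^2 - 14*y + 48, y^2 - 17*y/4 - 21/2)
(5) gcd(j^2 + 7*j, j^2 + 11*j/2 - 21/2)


(1) = u - 4
(2) = l^2 + l - 42
(3) = w^2 - w - 12
(4) = y - 6
(5) = j + 7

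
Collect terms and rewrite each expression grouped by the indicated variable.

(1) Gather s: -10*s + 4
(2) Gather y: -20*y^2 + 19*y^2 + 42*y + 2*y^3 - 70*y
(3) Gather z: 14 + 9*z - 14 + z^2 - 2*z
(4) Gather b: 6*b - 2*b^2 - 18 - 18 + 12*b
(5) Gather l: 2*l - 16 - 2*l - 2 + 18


(1) = 4 - 10*s
(2) = 2*y^3 - y^2 - 28*y
(3) = z^2 + 7*z
(4) = -2*b^2 + 18*b - 36
(5) = 0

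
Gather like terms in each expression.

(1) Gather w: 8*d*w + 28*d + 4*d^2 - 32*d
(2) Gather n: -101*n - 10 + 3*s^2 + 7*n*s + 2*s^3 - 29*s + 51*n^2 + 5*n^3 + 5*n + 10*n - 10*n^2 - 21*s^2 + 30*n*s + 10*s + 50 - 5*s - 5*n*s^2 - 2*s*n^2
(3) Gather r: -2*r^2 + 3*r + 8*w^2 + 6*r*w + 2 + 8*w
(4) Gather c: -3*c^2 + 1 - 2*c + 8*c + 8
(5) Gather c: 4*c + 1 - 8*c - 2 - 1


(1) = 4*d^2 + 8*d*w - 4*d
(2) = 5*n^3 + n^2*(41 - 2*s) + n*(-5*s^2 + 37*s - 86) + 2*s^3 - 18*s^2 - 24*s + 40
(3) = -2*r^2 + r*(6*w + 3) + 8*w^2 + 8*w + 2
(4) = -3*c^2 + 6*c + 9
(5) = -4*c - 2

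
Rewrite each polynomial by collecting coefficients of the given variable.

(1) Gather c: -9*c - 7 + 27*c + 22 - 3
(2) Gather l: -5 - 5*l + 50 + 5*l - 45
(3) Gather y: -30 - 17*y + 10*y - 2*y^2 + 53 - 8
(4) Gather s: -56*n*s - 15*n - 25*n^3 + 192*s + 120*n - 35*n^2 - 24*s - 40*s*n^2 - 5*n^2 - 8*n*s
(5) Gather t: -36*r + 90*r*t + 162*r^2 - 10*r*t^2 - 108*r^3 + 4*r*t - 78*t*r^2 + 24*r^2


(1) = 18*c + 12
(2) = 0
(3) = -2*y^2 - 7*y + 15
(4) = -25*n^3 - 40*n^2 + 105*n + s*(-40*n^2 - 64*n + 168)
(5) = -108*r^3 + 186*r^2 - 10*r*t^2 - 36*r + t*(-78*r^2 + 94*r)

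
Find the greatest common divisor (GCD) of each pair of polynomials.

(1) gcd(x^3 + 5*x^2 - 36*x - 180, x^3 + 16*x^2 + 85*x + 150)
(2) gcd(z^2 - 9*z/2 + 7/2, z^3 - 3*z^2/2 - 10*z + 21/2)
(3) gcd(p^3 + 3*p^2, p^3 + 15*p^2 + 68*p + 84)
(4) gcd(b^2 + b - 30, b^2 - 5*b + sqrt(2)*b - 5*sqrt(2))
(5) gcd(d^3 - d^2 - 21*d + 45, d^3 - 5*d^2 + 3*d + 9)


(1) = gcd((x - 6)*(x + 5)*(x + 6), (x + 5)^2*(x + 6)) = x^2 + 11*x + 30
(2) = z^2 - 9*z/2 + 7/2
(3) = 1
(4) = gcd((b - 5)*(b + 6), (b - 5)*(b + sqrt(2))) = b - 5
(5) = d^2 - 6*d + 9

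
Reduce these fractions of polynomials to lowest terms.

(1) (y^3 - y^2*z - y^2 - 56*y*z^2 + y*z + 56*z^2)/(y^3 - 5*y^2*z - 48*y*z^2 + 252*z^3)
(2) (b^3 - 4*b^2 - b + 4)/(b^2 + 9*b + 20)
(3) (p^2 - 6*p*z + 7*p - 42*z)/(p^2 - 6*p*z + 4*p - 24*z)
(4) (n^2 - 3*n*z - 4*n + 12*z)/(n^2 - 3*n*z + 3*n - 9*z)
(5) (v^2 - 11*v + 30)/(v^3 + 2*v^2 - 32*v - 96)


(1) = (y^2 - 8*y*z - y + 8*z)/(y^2 - 12*y*z + 36*z^2)
(2) = (b^3 - 4*b^2 - b + 4)/(b^2 + 9*b + 20)
(3) = (p + 7)/(p + 4)
(4) = (n - 4)/(n + 3)
(5) = (v - 5)/(v^2 + 8*v + 16)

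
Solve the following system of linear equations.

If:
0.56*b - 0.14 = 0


Then:
b = 0.25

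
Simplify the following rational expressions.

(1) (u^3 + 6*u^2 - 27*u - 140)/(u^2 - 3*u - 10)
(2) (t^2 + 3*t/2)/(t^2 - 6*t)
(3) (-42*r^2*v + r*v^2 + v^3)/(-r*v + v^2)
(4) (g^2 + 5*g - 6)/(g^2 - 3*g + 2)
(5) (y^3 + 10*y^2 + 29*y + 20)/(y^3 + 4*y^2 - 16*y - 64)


(1) = (u^2 + 11*u + 28)/(u + 2)
(2) = (2*t + 3)/(2*t - 12)
(3) = (42*r^2 - r*v - v^2)/(r - v)
(4) = (g + 6)/(g - 2)
(5) = (y^2 + 6*y + 5)/(y^2 - 16)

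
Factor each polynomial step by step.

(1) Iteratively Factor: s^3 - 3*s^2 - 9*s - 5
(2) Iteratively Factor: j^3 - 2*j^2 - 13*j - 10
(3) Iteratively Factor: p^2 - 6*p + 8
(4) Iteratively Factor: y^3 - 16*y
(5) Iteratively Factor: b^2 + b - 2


(1) = (s + 1)*(s^2 - 4*s - 5) = (s - 5)*(s + 1)*(s + 1)
(2) = (j - 5)*(j^2 + 3*j + 2) = (j - 5)*(j + 2)*(j + 1)
(3) = (p - 2)*(p - 4)
(4) = (y)*(y^2 - 16) = y*(y + 4)*(y - 4)
(5) = (b + 2)*(b - 1)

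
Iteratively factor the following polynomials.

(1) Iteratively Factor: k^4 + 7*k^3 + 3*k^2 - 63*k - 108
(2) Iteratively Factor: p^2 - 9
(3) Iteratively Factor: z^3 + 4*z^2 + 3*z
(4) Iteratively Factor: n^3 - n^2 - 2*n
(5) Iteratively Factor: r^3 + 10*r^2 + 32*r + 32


(1) = (k - 3)*(k^3 + 10*k^2 + 33*k + 36) = (k - 3)*(k + 4)*(k^2 + 6*k + 9) = (k - 3)*(k + 3)*(k + 4)*(k + 3)
(2) = (p + 3)*(p - 3)
(3) = (z + 3)*(z^2 + z) = (z + 1)*(z + 3)*(z)
(4) = (n)*(n^2 - n - 2) = n*(n + 1)*(n - 2)
(5) = (r + 2)*(r^2 + 8*r + 16) = (r + 2)*(r + 4)*(r + 4)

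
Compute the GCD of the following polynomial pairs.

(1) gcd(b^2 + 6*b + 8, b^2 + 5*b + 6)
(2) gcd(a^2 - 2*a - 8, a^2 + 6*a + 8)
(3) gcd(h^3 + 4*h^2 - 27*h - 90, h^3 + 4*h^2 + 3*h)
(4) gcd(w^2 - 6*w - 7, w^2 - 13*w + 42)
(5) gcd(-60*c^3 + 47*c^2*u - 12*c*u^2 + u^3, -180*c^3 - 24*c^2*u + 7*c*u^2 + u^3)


(1) = gcd((b + 2)*(b + 4), (b + 2)*(b + 3)) = b + 2
(2) = gcd((a - 4)*(a + 2), (a + 2)*(a + 4)) = a + 2
(3) = gcd((h - 5)*(h + 3)*(h + 6), h*(h + 1)*(h + 3)) = h + 3
(4) = w - 7
(5) = gcd((-5*c + u)*(-4*c + u)*(-3*c + u), (-5*c + u)*(6*c + u)^2) = -5*c + u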